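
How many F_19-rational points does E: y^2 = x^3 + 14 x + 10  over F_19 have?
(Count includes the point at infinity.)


For each x in F_19, count y with y^2 = x^3 + 14 x + 10 mod 19:
  x = 1: RHS = 6, y in [5, 14]  -> 2 point(s)
  x = 4: RHS = 16, y in [4, 15]  -> 2 point(s)
  x = 6: RHS = 6, y in [5, 14]  -> 2 point(s)
  x = 8: RHS = 7, y in [8, 11]  -> 2 point(s)
  x = 12: RHS = 6, y in [5, 14]  -> 2 point(s)
  x = 14: RHS = 5, y in [9, 10]  -> 2 point(s)
  x = 15: RHS = 4, y in [2, 17]  -> 2 point(s)
  x = 16: RHS = 17, y in [6, 13]  -> 2 point(s)
Affine points: 16. Add the point at infinity: total = 17.

#E(F_19) = 17


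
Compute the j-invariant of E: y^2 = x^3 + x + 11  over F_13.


Delta = -16(4 a^3 + 27 b^2) mod 13 = 2
-1728 * (4 a)^3 = -1728 * (4*1)^3 mod 13 = 12
j = 12 * 2^(-1) mod 13 = 6

j = 6 (mod 13)


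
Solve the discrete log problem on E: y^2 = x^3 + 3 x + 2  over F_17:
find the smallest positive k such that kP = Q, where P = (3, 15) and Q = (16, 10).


Enumerate multiples of P until we hit Q = (16, 10):
  1P = (3, 15)
  2P = (12, 10)
  3P = (0, 6)
  4P = (6, 10)
  5P = (7, 3)
  6P = (16, 7)
  7P = (2, 4)
  8P = (14, 0)
  9P = (2, 13)
  10P = (16, 10)
Match found at i = 10.

k = 10


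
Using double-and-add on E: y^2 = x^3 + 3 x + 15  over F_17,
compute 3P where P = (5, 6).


k = 3 = 11_2 (binary, LSB first: 11)
Double-and-add from P = (5, 6):
  bit 0 = 1: acc = O + (5, 6) = (5, 6)
  bit 1 = 1: acc = (5, 6) + (11, 6) = (1, 11)

3P = (1, 11)


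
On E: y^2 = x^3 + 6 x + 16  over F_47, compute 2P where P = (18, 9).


Doubling: s = (3 x1^2 + a) / (2 y1)
s = (3*18^2 + 6) / (2*9) mod 47 = 23
x3 = s^2 - 2 x1 mod 47 = 23^2 - 2*18 = 23
y3 = s (x1 - x3) - y1 mod 47 = 23 * (18 - 23) - 9 = 17

2P = (23, 17)


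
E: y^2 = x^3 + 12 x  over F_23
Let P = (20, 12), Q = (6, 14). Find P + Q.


P != Q, so use the chord formula.
s = (y2 - y1) / (x2 - x1) = (2) / (9) mod 23 = 13
x3 = s^2 - x1 - x2 mod 23 = 13^2 - 20 - 6 = 5
y3 = s (x1 - x3) - y1 mod 23 = 13 * (20 - 5) - 12 = 22

P + Q = (5, 22)


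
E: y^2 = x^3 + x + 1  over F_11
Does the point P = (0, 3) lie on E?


Check whether y^2 = x^3 + 1 x + 1 (mod 11) for (x, y) = (0, 3).
LHS: y^2 = 3^2 mod 11 = 9
RHS: x^3 + 1 x + 1 = 0^3 + 1*0 + 1 mod 11 = 1
LHS != RHS

No, not on the curve


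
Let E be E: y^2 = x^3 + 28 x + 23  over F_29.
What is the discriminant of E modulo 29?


4 a^3 + 27 b^2 = 4*28^3 + 27*23^2 = 87808 + 14283 = 102091
Delta = -16 * (102091) = -1633456
Delta mod 29 = 27

Delta = 27 (mod 29)


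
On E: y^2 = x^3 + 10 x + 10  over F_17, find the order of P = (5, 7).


Compute successive multiples of P until we hit O:
  1P = (5, 7)
  2P = (7, 10)
  3P = (3, 13)
  4P = (1, 15)
  5P = (15, 13)
  6P = (13, 12)
  7P = (14, 15)
  8P = (16, 4)
  ... (continuing to 21P)
  21P = O

ord(P) = 21


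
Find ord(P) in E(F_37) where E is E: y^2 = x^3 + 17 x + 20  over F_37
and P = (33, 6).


Compute successive multiples of P until we hit O:
  1P = (33, 6)
  2P = (34, 4)
  3P = (11, 24)
  4P = (27, 16)
  5P = (25, 30)
  6P = (25, 7)
  7P = (27, 21)
  8P = (11, 13)
  ... (continuing to 11P)
  11P = O

ord(P) = 11


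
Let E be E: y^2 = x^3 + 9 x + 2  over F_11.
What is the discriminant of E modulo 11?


4 a^3 + 27 b^2 = 4*9^3 + 27*2^2 = 2916 + 108 = 3024
Delta = -16 * (3024) = -48384
Delta mod 11 = 5

Delta = 5 (mod 11)


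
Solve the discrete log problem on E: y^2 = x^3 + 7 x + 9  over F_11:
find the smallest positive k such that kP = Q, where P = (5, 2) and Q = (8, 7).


Enumerate multiples of P until we hit Q = (8, 7):
  1P = (5, 2)
  2P = (6, 5)
  3P = (9, 8)
  4P = (2, 8)
  5P = (8, 4)
  6P = (7, 4)
  7P = (0, 3)
  8P = (10, 10)
  9P = (10, 1)
  10P = (0, 8)
  11P = (7, 7)
  12P = (8, 7)
Match found at i = 12.

k = 12


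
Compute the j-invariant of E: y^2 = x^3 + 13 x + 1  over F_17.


Delta = -16(4 a^3 + 27 b^2) mod 17 = 9
-1728 * (4 a)^3 = -1728 * (4*13)^3 mod 17 = 6
j = 6 * 9^(-1) mod 17 = 12

j = 12 (mod 17)


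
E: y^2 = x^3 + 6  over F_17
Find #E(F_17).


For each x in F_17, count y with y^2 = x^3 + 0 x + 6 mod 17:
  x = 3: RHS = 16, y in [4, 13]  -> 2 point(s)
  x = 4: RHS = 2, y in [6, 11]  -> 2 point(s)
  x = 6: RHS = 1, y in [1, 16]  -> 2 point(s)
  x = 7: RHS = 9, y in [3, 14]  -> 2 point(s)
  x = 8: RHS = 8, y in [5, 12]  -> 2 point(s)
  x = 9: RHS = 4, y in [2, 15]  -> 2 point(s)
  x = 12: RHS = 0, y in [0]  -> 1 point(s)
  x = 14: RHS = 13, y in [8, 9]  -> 2 point(s)
  x = 15: RHS = 15, y in [7, 10]  -> 2 point(s)
Affine points: 17. Add the point at infinity: total = 18.

#E(F_17) = 18


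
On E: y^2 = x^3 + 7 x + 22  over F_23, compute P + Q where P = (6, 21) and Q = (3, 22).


P != Q, so use the chord formula.
s = (y2 - y1) / (x2 - x1) = (1) / (20) mod 23 = 15
x3 = s^2 - x1 - x2 mod 23 = 15^2 - 6 - 3 = 9
y3 = s (x1 - x3) - y1 mod 23 = 15 * (6 - 9) - 21 = 3

P + Q = (9, 3)


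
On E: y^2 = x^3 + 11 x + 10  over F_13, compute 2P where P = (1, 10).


Doubling: s = (3 x1^2 + a) / (2 y1)
s = (3*1^2 + 11) / (2*10) mod 13 = 2
x3 = s^2 - 2 x1 mod 13 = 2^2 - 2*1 = 2
y3 = s (x1 - x3) - y1 mod 13 = 2 * (1 - 2) - 10 = 1

2P = (2, 1)


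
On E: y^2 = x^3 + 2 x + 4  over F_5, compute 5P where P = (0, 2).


k = 5 = 101_2 (binary, LSB first: 101)
Double-and-add from P = (0, 2):
  bit 0 = 1: acc = O + (0, 2) = (0, 2)
  bit 1 = 0: acc unchanged = (0, 2)
  bit 2 = 1: acc = (0, 2) + (2, 4) = (4, 4)

5P = (4, 4)


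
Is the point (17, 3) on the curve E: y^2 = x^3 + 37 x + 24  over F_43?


Check whether y^2 = x^3 + 37 x + 24 (mod 43) for (x, y) = (17, 3).
LHS: y^2 = 3^2 mod 43 = 9
RHS: x^3 + 37 x + 24 = 17^3 + 37*17 + 24 mod 43 = 19
LHS != RHS

No, not on the curve


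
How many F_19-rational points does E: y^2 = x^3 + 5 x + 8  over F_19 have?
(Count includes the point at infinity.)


For each x in F_19, count y with y^2 = x^3 + 5 x + 8 mod 19:
  x = 2: RHS = 7, y in [8, 11]  -> 2 point(s)
  x = 4: RHS = 16, y in [4, 15]  -> 2 point(s)
  x = 5: RHS = 6, y in [5, 14]  -> 2 point(s)
  x = 6: RHS = 7, y in [8, 11]  -> 2 point(s)
  x = 7: RHS = 6, y in [5, 14]  -> 2 point(s)
  x = 8: RHS = 9, y in [3, 16]  -> 2 point(s)
  x = 11: RHS = 7, y in [8, 11]  -> 2 point(s)
  x = 13: RHS = 9, y in [3, 16]  -> 2 point(s)
  x = 15: RHS = 0, y in [0]  -> 1 point(s)
  x = 16: RHS = 4, y in [2, 17]  -> 2 point(s)
  x = 17: RHS = 9, y in [3, 16]  -> 2 point(s)
Affine points: 21. Add the point at infinity: total = 22.

#E(F_19) = 22


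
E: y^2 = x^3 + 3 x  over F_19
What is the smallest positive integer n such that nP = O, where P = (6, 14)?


Compute successive multiples of P until we hit O:
  1P = (6, 14)
  2P = (5, 11)
  3P = (17, 10)
  4P = (1, 17)
  5P = (4, 0)
  6P = (1, 2)
  7P = (17, 9)
  8P = (5, 8)
  ... (continuing to 10P)
  10P = O

ord(P) = 10


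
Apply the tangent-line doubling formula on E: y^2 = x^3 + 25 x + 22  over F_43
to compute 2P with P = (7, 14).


Doubling: s = (3 x1^2 + a) / (2 y1)
s = (3*7^2 + 25) / (2*14) mod 43 = 0
x3 = s^2 - 2 x1 mod 43 = 0^2 - 2*7 = 29
y3 = s (x1 - x3) - y1 mod 43 = 0 * (7 - 29) - 14 = 29

2P = (29, 29)


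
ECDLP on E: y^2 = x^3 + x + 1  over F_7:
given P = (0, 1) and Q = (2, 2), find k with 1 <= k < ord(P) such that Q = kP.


Enumerate multiples of P until we hit Q = (2, 2):
  1P = (0, 1)
  2P = (2, 5)
  3P = (2, 2)
Match found at i = 3.

k = 3


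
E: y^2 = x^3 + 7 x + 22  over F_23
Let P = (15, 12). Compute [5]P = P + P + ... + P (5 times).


k = 5 = 101_2 (binary, LSB first: 101)
Double-and-add from P = (15, 12):
  bit 0 = 1: acc = O + (15, 12) = (15, 12)
  bit 1 = 0: acc unchanged = (15, 12)
  bit 2 = 1: acc = (15, 12) + (7, 0) = (9, 20)

5P = (9, 20)


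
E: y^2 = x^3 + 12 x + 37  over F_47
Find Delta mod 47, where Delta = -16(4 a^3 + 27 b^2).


4 a^3 + 27 b^2 = 4*12^3 + 27*37^2 = 6912 + 36963 = 43875
Delta = -16 * (43875) = -702000
Delta mod 47 = 39

Delta = 39 (mod 47)


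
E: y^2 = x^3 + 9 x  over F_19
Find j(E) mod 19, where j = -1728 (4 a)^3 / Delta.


Delta = -16(4 a^3 + 27 b^2) mod 19 = 8
-1728 * (4 a)^3 = -1728 * (4*9)^3 mod 19 = 11
j = 11 * 8^(-1) mod 19 = 18

j = 18 (mod 19)


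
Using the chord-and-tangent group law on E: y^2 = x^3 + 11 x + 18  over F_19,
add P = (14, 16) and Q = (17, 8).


P != Q, so use the chord formula.
s = (y2 - y1) / (x2 - x1) = (11) / (3) mod 19 = 10
x3 = s^2 - x1 - x2 mod 19 = 10^2 - 14 - 17 = 12
y3 = s (x1 - x3) - y1 mod 19 = 10 * (14 - 12) - 16 = 4

P + Q = (12, 4)


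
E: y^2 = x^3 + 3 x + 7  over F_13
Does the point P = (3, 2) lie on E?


Check whether y^2 = x^3 + 3 x + 7 (mod 13) for (x, y) = (3, 2).
LHS: y^2 = 2^2 mod 13 = 4
RHS: x^3 + 3 x + 7 = 3^3 + 3*3 + 7 mod 13 = 4
LHS = RHS

Yes, on the curve


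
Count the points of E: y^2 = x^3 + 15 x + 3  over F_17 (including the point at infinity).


For each x in F_17, count y with y^2 = x^3 + 15 x + 3 mod 17:
  x = 1: RHS = 2, y in [6, 11]  -> 2 point(s)
  x = 4: RHS = 8, y in [5, 12]  -> 2 point(s)
  x = 5: RHS = 16, y in [4, 13]  -> 2 point(s)
  x = 7: RHS = 9, y in [3, 14]  -> 2 point(s)
  x = 9: RHS = 0, y in [0]  -> 1 point(s)
  x = 13: RHS = 15, y in [7, 10]  -> 2 point(s)
  x = 14: RHS = 16, y in [4, 13]  -> 2 point(s)
  x = 15: RHS = 16, y in [4, 13]  -> 2 point(s)
  x = 16: RHS = 4, y in [2, 15]  -> 2 point(s)
Affine points: 17. Add the point at infinity: total = 18.

#E(F_17) = 18


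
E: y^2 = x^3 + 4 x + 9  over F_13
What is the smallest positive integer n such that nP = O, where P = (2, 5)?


Compute successive multiples of P until we hit O:
  1P = (2, 5)
  2P = (10, 3)
  3P = (10, 10)
  4P = (2, 8)
  5P = O

ord(P) = 5


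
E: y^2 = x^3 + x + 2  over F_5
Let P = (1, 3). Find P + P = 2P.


Doubling: s = (3 x1^2 + a) / (2 y1)
s = (3*1^2 + 1) / (2*3) mod 5 = 4
x3 = s^2 - 2 x1 mod 5 = 4^2 - 2*1 = 4
y3 = s (x1 - x3) - y1 mod 5 = 4 * (1 - 4) - 3 = 0

2P = (4, 0)


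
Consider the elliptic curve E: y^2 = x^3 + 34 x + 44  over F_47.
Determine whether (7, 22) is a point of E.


Check whether y^2 = x^3 + 34 x + 44 (mod 47) for (x, y) = (7, 22).
LHS: y^2 = 22^2 mod 47 = 14
RHS: x^3 + 34 x + 44 = 7^3 + 34*7 + 44 mod 47 = 14
LHS = RHS

Yes, on the curve


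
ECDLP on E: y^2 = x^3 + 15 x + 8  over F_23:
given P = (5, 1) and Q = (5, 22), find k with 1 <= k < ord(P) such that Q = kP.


Enumerate multiples of P until we hit Q = (5, 22):
  1P = (5, 1)
  2P = (14, 8)
  3P = (10, 13)
  4P = (11, 3)
  5P = (2, 0)
  6P = (11, 20)
  7P = (10, 10)
  8P = (14, 15)
  9P = (5, 22)
Match found at i = 9.

k = 9


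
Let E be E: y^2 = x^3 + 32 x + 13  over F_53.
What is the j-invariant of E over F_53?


Delta = -16(4 a^3 + 27 b^2) mod 53 = 31
-1728 * (4 a)^3 = -1728 * (4*32)^3 mod 53 = 1
j = 1 * 31^(-1) mod 53 = 12

j = 12 (mod 53)


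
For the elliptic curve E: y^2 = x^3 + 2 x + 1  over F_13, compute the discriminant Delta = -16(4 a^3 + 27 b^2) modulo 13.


4 a^3 + 27 b^2 = 4*2^3 + 27*1^2 = 32 + 27 = 59
Delta = -16 * (59) = -944
Delta mod 13 = 5

Delta = 5 (mod 13)


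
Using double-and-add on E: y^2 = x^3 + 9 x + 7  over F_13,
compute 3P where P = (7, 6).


k = 3 = 11_2 (binary, LSB first: 11)
Double-and-add from P = (7, 6):
  bit 0 = 1: acc = O + (7, 6) = (7, 6)
  bit 1 = 1: acc = (7, 6) + (12, 7) = (6, 2)

3P = (6, 2)


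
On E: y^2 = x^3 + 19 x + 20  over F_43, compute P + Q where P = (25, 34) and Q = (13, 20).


P != Q, so use the chord formula.
s = (y2 - y1) / (x2 - x1) = (29) / (31) mod 43 = 37
x3 = s^2 - x1 - x2 mod 43 = 37^2 - 25 - 13 = 41
y3 = s (x1 - x3) - y1 mod 43 = 37 * (25 - 41) - 34 = 19

P + Q = (41, 19)


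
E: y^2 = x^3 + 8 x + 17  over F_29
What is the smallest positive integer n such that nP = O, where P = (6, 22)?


Compute successive multiples of P until we hit O:
  1P = (6, 22)
  2P = (17, 7)
  3P = (22, 13)
  4P = (8, 19)
  5P = (10, 13)
  6P = (9, 21)
  7P = (27, 14)
  8P = (26, 16)
  ... (continuing to 21P)
  21P = O

ord(P) = 21


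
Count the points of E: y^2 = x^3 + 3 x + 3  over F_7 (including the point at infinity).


For each x in F_7, count y with y^2 = x^3 + 3 x + 3 mod 7:
  x = 1: RHS = 0, y in [0]  -> 1 point(s)
  x = 3: RHS = 4, y in [2, 5]  -> 2 point(s)
  x = 4: RHS = 2, y in [3, 4]  -> 2 point(s)
Affine points: 5. Add the point at infinity: total = 6.

#E(F_7) = 6


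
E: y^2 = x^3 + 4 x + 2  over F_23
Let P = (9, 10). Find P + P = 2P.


Doubling: s = (3 x1^2 + a) / (2 y1)
s = (3*9^2 + 4) / (2*10) mod 23 = 2
x3 = s^2 - 2 x1 mod 23 = 2^2 - 2*9 = 9
y3 = s (x1 - x3) - y1 mod 23 = 2 * (9 - 9) - 10 = 13

2P = (9, 13)


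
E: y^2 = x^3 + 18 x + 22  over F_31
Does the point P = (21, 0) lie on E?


Check whether y^2 = x^3 + 18 x + 22 (mod 31) for (x, y) = (21, 0).
LHS: y^2 = 0^2 mod 31 = 0
RHS: x^3 + 18 x + 22 = 21^3 + 18*21 + 22 mod 31 = 20
LHS != RHS

No, not on the curve


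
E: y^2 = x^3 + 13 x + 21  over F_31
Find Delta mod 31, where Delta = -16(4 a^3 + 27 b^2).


4 a^3 + 27 b^2 = 4*13^3 + 27*21^2 = 8788 + 11907 = 20695
Delta = -16 * (20695) = -331120
Delta mod 31 = 22

Delta = 22 (mod 31)


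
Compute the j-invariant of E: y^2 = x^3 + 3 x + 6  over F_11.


Delta = -16(4 a^3 + 27 b^2) mod 11 = 1
-1728 * (4 a)^3 = -1728 * (4*3)^3 mod 11 = 10
j = 10 * 1^(-1) mod 11 = 10

j = 10 (mod 11)


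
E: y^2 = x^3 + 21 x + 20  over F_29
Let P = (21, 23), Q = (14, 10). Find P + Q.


P != Q, so use the chord formula.
s = (y2 - y1) / (x2 - x1) = (16) / (22) mod 29 = 6
x3 = s^2 - x1 - x2 mod 29 = 6^2 - 21 - 14 = 1
y3 = s (x1 - x3) - y1 mod 29 = 6 * (21 - 1) - 23 = 10

P + Q = (1, 10)


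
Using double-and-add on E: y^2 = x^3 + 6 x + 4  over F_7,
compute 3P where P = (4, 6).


k = 3 = 11_2 (binary, LSB first: 11)
Double-and-add from P = (4, 6):
  bit 0 = 1: acc = O + (4, 6) = (4, 6)
  bit 1 = 1: acc = (4, 6) + (0, 5) = (0, 2)

3P = (0, 2)


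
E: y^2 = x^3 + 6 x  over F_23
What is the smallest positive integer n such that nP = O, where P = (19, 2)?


Compute successive multiples of P until we hit O:
  1P = (19, 2)
  2P = (12, 12)
  3P = (10, 18)
  4P = (0, 0)
  5P = (10, 5)
  6P = (12, 11)
  7P = (19, 21)
  8P = O

ord(P) = 8


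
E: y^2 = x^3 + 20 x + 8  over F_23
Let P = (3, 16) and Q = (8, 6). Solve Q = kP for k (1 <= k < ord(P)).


Enumerate multiples of P until we hit Q = (8, 6):
  1P = (3, 16)
  2P = (19, 18)
  3P = (10, 9)
  4P = (11, 15)
  5P = (18, 6)
  6P = (5, 16)
  7P = (15, 7)
  8P = (7, 10)
  9P = (21, 11)
  10P = (0, 10)
  11P = (1, 11)
  12P = (8, 6)
Match found at i = 12.

k = 12


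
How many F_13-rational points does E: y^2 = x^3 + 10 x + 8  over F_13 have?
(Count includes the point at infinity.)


For each x in F_13, count y with y^2 = x^3 + 10 x + 8 mod 13:
  x = 2: RHS = 10, y in [6, 7]  -> 2 point(s)
  x = 3: RHS = 0, y in [0]  -> 1 point(s)
  x = 5: RHS = 1, y in [1, 12]  -> 2 point(s)
  x = 10: RHS = 3, y in [4, 9]  -> 2 point(s)
  x = 12: RHS = 10, y in [6, 7]  -> 2 point(s)
Affine points: 9. Add the point at infinity: total = 10.

#E(F_13) = 10


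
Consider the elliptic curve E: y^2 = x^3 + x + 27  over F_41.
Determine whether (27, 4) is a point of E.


Check whether y^2 = x^3 + 1 x + 27 (mod 41) for (x, y) = (27, 4).
LHS: y^2 = 4^2 mod 41 = 16
RHS: x^3 + 1 x + 27 = 27^3 + 1*27 + 27 mod 41 = 16
LHS = RHS

Yes, on the curve


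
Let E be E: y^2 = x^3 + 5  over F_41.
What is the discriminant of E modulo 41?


4 a^3 + 27 b^2 = 4*0^3 + 27*5^2 = 0 + 675 = 675
Delta = -16 * (675) = -10800
Delta mod 41 = 24

Delta = 24 (mod 41)


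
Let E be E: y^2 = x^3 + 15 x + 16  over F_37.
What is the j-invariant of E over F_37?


Delta = -16(4 a^3 + 27 b^2) mod 37 = 7
-1728 * (4 a)^3 = -1728 * (4*15)^3 mod 37 = 8
j = 8 * 7^(-1) mod 37 = 17

j = 17 (mod 37)


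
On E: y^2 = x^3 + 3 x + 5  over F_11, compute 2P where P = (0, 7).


Doubling: s = (3 x1^2 + a) / (2 y1)
s = (3*0^2 + 3) / (2*7) mod 11 = 1
x3 = s^2 - 2 x1 mod 11 = 1^2 - 2*0 = 1
y3 = s (x1 - x3) - y1 mod 11 = 1 * (0 - 1) - 7 = 3

2P = (1, 3)


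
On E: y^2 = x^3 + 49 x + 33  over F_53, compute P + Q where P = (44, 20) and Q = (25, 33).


P != Q, so use the chord formula.
s = (y2 - y1) / (x2 - x1) = (13) / (34) mod 53 = 30
x3 = s^2 - x1 - x2 mod 53 = 30^2 - 44 - 25 = 36
y3 = s (x1 - x3) - y1 mod 53 = 30 * (44 - 36) - 20 = 8

P + Q = (36, 8)


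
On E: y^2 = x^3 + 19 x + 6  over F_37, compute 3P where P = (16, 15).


k = 3 = 11_2 (binary, LSB first: 11)
Double-and-add from P = (16, 15):
  bit 0 = 1: acc = O + (16, 15) = (16, 15)
  bit 1 = 1: acc = (16, 15) + (1, 27) = (31, 34)

3P = (31, 34)


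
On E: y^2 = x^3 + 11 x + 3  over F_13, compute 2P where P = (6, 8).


Doubling: s = (3 x1^2 + a) / (2 y1)
s = (3*6^2 + 11) / (2*8) mod 13 = 5
x3 = s^2 - 2 x1 mod 13 = 5^2 - 2*6 = 0
y3 = s (x1 - x3) - y1 mod 13 = 5 * (6 - 0) - 8 = 9

2P = (0, 9)


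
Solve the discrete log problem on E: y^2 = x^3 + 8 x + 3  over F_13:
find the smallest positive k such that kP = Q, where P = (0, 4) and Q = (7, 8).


Enumerate multiples of P until we hit Q = (7, 8):
  1P = (0, 4)
  2P = (1, 8)
  3P = (2, 1)
  4P = (10, 11)
  5P = (7, 8)
Match found at i = 5.

k = 5


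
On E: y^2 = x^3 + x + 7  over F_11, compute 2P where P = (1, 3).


k = 2 = 10_2 (binary, LSB first: 01)
Double-and-add from P = (1, 3):
  bit 0 = 0: acc unchanged = O
  bit 1 = 1: acc = O + (7, 4) = (7, 4)

2P = (7, 4)


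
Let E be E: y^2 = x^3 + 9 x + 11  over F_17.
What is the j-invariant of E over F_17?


Delta = -16(4 a^3 + 27 b^2) mod 17 = 12
-1728 * (4 a)^3 = -1728 * (4*9)^3 mod 17 = 14
j = 14 * 12^(-1) mod 17 = 4

j = 4 (mod 17)


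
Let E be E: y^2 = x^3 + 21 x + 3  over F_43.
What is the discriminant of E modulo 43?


4 a^3 + 27 b^2 = 4*21^3 + 27*3^2 = 37044 + 243 = 37287
Delta = -16 * (37287) = -596592
Delta mod 43 = 33

Delta = 33 (mod 43)


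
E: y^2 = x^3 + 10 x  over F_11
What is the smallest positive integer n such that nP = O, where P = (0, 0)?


Compute successive multiples of P until we hit O:
  1P = (0, 0)
  2P = O

ord(P) = 2


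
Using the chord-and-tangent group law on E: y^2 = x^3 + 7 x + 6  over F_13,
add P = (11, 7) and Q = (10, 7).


P != Q, so use the chord formula.
s = (y2 - y1) / (x2 - x1) = (0) / (12) mod 13 = 0
x3 = s^2 - x1 - x2 mod 13 = 0^2 - 11 - 10 = 5
y3 = s (x1 - x3) - y1 mod 13 = 0 * (11 - 5) - 7 = 6

P + Q = (5, 6)


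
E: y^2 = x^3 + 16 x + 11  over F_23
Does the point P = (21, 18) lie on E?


Check whether y^2 = x^3 + 16 x + 11 (mod 23) for (x, y) = (21, 18).
LHS: y^2 = 18^2 mod 23 = 2
RHS: x^3 + 16 x + 11 = 21^3 + 16*21 + 11 mod 23 = 17
LHS != RHS

No, not on the curve


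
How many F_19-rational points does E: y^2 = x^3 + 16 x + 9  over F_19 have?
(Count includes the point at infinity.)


For each x in F_19, count y with y^2 = x^3 + 16 x + 9 mod 19:
  x = 0: RHS = 9, y in [3, 16]  -> 2 point(s)
  x = 1: RHS = 7, y in [8, 11]  -> 2 point(s)
  x = 2: RHS = 11, y in [7, 12]  -> 2 point(s)
  x = 4: RHS = 4, y in [2, 17]  -> 2 point(s)
  x = 5: RHS = 5, y in [9, 10]  -> 2 point(s)
  x = 6: RHS = 17, y in [6, 13]  -> 2 point(s)
  x = 13: RHS = 1, y in [1, 18]  -> 2 point(s)
  x = 17: RHS = 7, y in [8, 11]  -> 2 point(s)
  x = 18: RHS = 11, y in [7, 12]  -> 2 point(s)
Affine points: 18. Add the point at infinity: total = 19.

#E(F_19) = 19


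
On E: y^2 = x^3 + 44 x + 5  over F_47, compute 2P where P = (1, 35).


Doubling: s = (3 x1^2 + a) / (2 y1)
s = (3*1^2 + 44) / (2*35) mod 47 = 0
x3 = s^2 - 2 x1 mod 47 = 0^2 - 2*1 = 45
y3 = s (x1 - x3) - y1 mod 47 = 0 * (1 - 45) - 35 = 12

2P = (45, 12)


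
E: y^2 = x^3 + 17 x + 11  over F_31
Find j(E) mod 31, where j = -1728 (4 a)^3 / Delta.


Delta = -16(4 a^3 + 27 b^2) mod 31 = 26
-1728 * (4 a)^3 = -1728 * (4*17)^3 mod 31 = 23
j = 23 * 26^(-1) mod 31 = 14

j = 14 (mod 31)


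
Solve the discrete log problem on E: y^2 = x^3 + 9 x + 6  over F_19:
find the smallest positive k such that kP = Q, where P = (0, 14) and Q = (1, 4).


Enumerate multiples of P until we hit Q = (1, 4):
  1P = (0, 14)
  2P = (1, 4)
Match found at i = 2.

k = 2


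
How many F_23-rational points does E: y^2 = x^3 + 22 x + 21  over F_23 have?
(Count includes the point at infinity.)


For each x in F_23, count y with y^2 = x^3 + 22 x + 21 mod 23:
  x = 2: RHS = 4, y in [2, 21]  -> 2 point(s)
  x = 4: RHS = 12, y in [9, 14]  -> 2 point(s)
  x = 5: RHS = 3, y in [7, 16]  -> 2 point(s)
  x = 6: RHS = 1, y in [1, 22]  -> 2 point(s)
  x = 7: RHS = 12, y in [9, 14]  -> 2 point(s)
  x = 12: RHS = 12, y in [9, 14]  -> 2 point(s)
  x = 15: RHS = 0, y in [0]  -> 1 point(s)
  x = 17: RHS = 18, y in [8, 15]  -> 2 point(s)
  x = 18: RHS = 16, y in [4, 19]  -> 2 point(s)
Affine points: 17. Add the point at infinity: total = 18.

#E(F_23) = 18


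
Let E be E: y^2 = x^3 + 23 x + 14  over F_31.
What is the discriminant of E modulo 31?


4 a^3 + 27 b^2 = 4*23^3 + 27*14^2 = 48668 + 5292 = 53960
Delta = -16 * (53960) = -863360
Delta mod 31 = 21

Delta = 21 (mod 31)


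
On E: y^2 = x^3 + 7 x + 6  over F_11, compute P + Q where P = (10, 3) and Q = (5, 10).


P != Q, so use the chord formula.
s = (y2 - y1) / (x2 - x1) = (7) / (6) mod 11 = 3
x3 = s^2 - x1 - x2 mod 11 = 3^2 - 10 - 5 = 5
y3 = s (x1 - x3) - y1 mod 11 = 3 * (10 - 5) - 3 = 1

P + Q = (5, 1)


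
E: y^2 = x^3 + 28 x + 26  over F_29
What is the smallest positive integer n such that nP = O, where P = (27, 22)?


Compute successive multiples of P until we hit O:
  1P = (27, 22)
  2P = (24, 15)
  3P = (6, 27)
  4P = (5, 28)
  5P = (22, 3)
  6P = (13, 8)
  7P = (19, 15)
  8P = (25, 16)
  ... (continuing to 25P)
  25P = O

ord(P) = 25


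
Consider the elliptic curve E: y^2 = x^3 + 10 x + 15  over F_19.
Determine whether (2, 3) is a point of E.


Check whether y^2 = x^3 + 10 x + 15 (mod 19) for (x, y) = (2, 3).
LHS: y^2 = 3^2 mod 19 = 9
RHS: x^3 + 10 x + 15 = 2^3 + 10*2 + 15 mod 19 = 5
LHS != RHS

No, not on the curve


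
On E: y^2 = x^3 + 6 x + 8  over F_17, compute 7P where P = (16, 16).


k = 7 = 111_2 (binary, LSB first: 111)
Double-and-add from P = (16, 16):
  bit 0 = 1: acc = O + (16, 16) = (16, 16)
  bit 1 = 1: acc = (16, 16) + (1, 10) = (9, 14)
  bit 2 = 1: acc = (9, 14) + (7, 6) = (0, 5)

7P = (0, 5)


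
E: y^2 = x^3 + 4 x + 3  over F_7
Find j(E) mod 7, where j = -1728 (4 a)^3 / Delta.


Delta = -16(4 a^3 + 27 b^2) mod 7 = 3
-1728 * (4 a)^3 = -1728 * (4*4)^3 mod 7 = 1
j = 1 * 3^(-1) mod 7 = 5

j = 5 (mod 7)


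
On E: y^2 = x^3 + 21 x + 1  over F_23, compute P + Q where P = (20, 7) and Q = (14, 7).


P != Q, so use the chord formula.
s = (y2 - y1) / (x2 - x1) = (0) / (17) mod 23 = 0
x3 = s^2 - x1 - x2 mod 23 = 0^2 - 20 - 14 = 12
y3 = s (x1 - x3) - y1 mod 23 = 0 * (20 - 12) - 7 = 16

P + Q = (12, 16)


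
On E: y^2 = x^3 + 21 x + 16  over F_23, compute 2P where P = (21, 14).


Doubling: s = (3 x1^2 + a) / (2 y1)
s = (3*21^2 + 21) / (2*14) mod 23 = 2
x3 = s^2 - 2 x1 mod 23 = 2^2 - 2*21 = 8
y3 = s (x1 - x3) - y1 mod 23 = 2 * (21 - 8) - 14 = 12

2P = (8, 12)


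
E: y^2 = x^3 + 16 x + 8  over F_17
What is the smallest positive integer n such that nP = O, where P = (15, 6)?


Compute successive multiples of P until we hit O:
  1P = (15, 6)
  2P = (0, 12)
  3P = (11, 6)
  4P = (8, 11)
  5P = (7, 15)
  6P = (13, 13)
  7P = (14, 16)
  8P = (3, 10)
  ... (continuing to 24P)
  24P = O

ord(P) = 24


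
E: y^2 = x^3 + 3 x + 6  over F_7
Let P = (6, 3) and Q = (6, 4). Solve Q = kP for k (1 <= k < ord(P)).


Enumerate multiples of P until we hit Q = (6, 4):
  1P = (6, 3)
  2P = (3, 0)
  3P = (6, 4)
Match found at i = 3.

k = 3


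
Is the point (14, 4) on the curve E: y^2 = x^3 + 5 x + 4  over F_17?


Check whether y^2 = x^3 + 5 x + 4 (mod 17) for (x, y) = (14, 4).
LHS: y^2 = 4^2 mod 17 = 16
RHS: x^3 + 5 x + 4 = 14^3 + 5*14 + 4 mod 17 = 13
LHS != RHS

No, not on the curve


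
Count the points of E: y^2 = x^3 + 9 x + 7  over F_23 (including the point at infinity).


For each x in F_23, count y with y^2 = x^3 + 9 x + 7 mod 23:
  x = 5: RHS = 16, y in [4, 19]  -> 2 point(s)
  x = 6: RHS = 1, y in [1, 22]  -> 2 point(s)
  x = 8: RHS = 16, y in [4, 19]  -> 2 point(s)
  x = 9: RHS = 12, y in [9, 14]  -> 2 point(s)
  x = 10: RHS = 16, y in [4, 19]  -> 2 point(s)
  x = 12: RHS = 3, y in [7, 16]  -> 2 point(s)
  x = 14: RHS = 2, y in [5, 18]  -> 2 point(s)
  x = 17: RHS = 13, y in [6, 17]  -> 2 point(s)
  x = 21: RHS = 4, y in [2, 21]  -> 2 point(s)
Affine points: 18. Add the point at infinity: total = 19.

#E(F_23) = 19


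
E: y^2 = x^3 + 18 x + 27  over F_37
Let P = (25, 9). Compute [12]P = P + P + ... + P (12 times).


k = 12 = 1100_2 (binary, LSB first: 0011)
Double-and-add from P = (25, 9):
  bit 0 = 0: acc unchanged = O
  bit 1 = 0: acc unchanged = O
  bit 2 = 1: acc = O + (13, 4) = (13, 4)
  bit 3 = 1: acc = (13, 4) + (32, 21) = (1, 34)

12P = (1, 34)


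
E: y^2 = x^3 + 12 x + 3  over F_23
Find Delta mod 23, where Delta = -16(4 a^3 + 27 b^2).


4 a^3 + 27 b^2 = 4*12^3 + 27*3^2 = 6912 + 243 = 7155
Delta = -16 * (7155) = -114480
Delta mod 23 = 14

Delta = 14 (mod 23)


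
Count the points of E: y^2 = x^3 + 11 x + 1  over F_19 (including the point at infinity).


For each x in F_19, count y with y^2 = x^3 + 11 x + 1 mod 19:
  x = 0: RHS = 1, y in [1, 18]  -> 2 point(s)
  x = 3: RHS = 4, y in [2, 17]  -> 2 point(s)
  x = 6: RHS = 17, y in [6, 13]  -> 2 point(s)
  x = 10: RHS = 9, y in [3, 16]  -> 2 point(s)
  x = 11: RHS = 9, y in [3, 16]  -> 2 point(s)
  x = 13: RHS = 4, y in [2, 17]  -> 2 point(s)
  x = 14: RHS = 11, y in [7, 12]  -> 2 point(s)
  x = 15: RHS = 7, y in [8, 11]  -> 2 point(s)
  x = 16: RHS = 17, y in [6, 13]  -> 2 point(s)
  x = 17: RHS = 9, y in [3, 16]  -> 2 point(s)
Affine points: 20. Add the point at infinity: total = 21.

#E(F_19) = 21


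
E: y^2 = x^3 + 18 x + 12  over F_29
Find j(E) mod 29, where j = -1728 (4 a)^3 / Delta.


Delta = -16(4 a^3 + 27 b^2) mod 29 = 8
-1728 * (4 a)^3 = -1728 * (4*18)^3 mod 29 = 13
j = 13 * 8^(-1) mod 29 = 27

j = 27 (mod 29)


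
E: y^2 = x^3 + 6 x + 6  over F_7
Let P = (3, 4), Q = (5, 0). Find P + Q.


P != Q, so use the chord formula.
s = (y2 - y1) / (x2 - x1) = (3) / (2) mod 7 = 5
x3 = s^2 - x1 - x2 mod 7 = 5^2 - 3 - 5 = 3
y3 = s (x1 - x3) - y1 mod 7 = 5 * (3 - 3) - 4 = 3

P + Q = (3, 3)


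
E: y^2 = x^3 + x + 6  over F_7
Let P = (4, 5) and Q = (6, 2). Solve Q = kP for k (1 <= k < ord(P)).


Enumerate multiples of P until we hit Q = (6, 2):
  1P = (4, 5)
  2P = (6, 2)
Match found at i = 2.

k = 2


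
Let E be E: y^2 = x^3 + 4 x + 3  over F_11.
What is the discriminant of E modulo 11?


4 a^3 + 27 b^2 = 4*4^3 + 27*3^2 = 256 + 243 = 499
Delta = -16 * (499) = -7984
Delta mod 11 = 2

Delta = 2 (mod 11)


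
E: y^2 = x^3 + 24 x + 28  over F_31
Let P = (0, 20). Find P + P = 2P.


Doubling: s = (3 x1^2 + a) / (2 y1)
s = (3*0^2 + 24) / (2*20) mod 31 = 13
x3 = s^2 - 2 x1 mod 31 = 13^2 - 2*0 = 14
y3 = s (x1 - x3) - y1 mod 31 = 13 * (0 - 14) - 20 = 15

2P = (14, 15)


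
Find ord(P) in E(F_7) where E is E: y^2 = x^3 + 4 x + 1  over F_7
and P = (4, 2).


Compute successive multiples of P until we hit O:
  1P = (4, 2)
  2P = (0, 1)
  3P = (0, 6)
  4P = (4, 5)
  5P = O

ord(P) = 5


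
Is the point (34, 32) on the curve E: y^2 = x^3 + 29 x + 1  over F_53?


Check whether y^2 = x^3 + 29 x + 1 (mod 53) for (x, y) = (34, 32).
LHS: y^2 = 32^2 mod 53 = 17
RHS: x^3 + 29 x + 1 = 34^3 + 29*34 + 1 mod 53 = 11
LHS != RHS

No, not on the curve


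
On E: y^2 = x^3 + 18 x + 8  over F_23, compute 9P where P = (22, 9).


k = 9 = 1001_2 (binary, LSB first: 1001)
Double-and-add from P = (22, 9):
  bit 0 = 1: acc = O + (22, 9) = (22, 9)
  bit 1 = 0: acc unchanged = (22, 9)
  bit 2 = 0: acc unchanged = (22, 9)
  bit 3 = 1: acc = (22, 9) + (4, 11) = (22, 14)

9P = (22, 14)


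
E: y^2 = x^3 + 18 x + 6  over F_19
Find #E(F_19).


For each x in F_19, count y with y^2 = x^3 + 18 x + 6 mod 19:
  x = 0: RHS = 6, y in [5, 14]  -> 2 point(s)
  x = 1: RHS = 6, y in [5, 14]  -> 2 point(s)
  x = 3: RHS = 11, y in [7, 12]  -> 2 point(s)
  x = 4: RHS = 9, y in [3, 16]  -> 2 point(s)
  x = 6: RHS = 7, y in [8, 11]  -> 2 point(s)
  x = 7: RHS = 0, y in [0]  -> 1 point(s)
  x = 8: RHS = 16, y in [4, 15]  -> 2 point(s)
  x = 9: RHS = 4, y in [2, 17]  -> 2 point(s)
  x = 13: RHS = 5, y in [9, 10]  -> 2 point(s)
  x = 14: RHS = 0, y in [0]  -> 1 point(s)
  x = 16: RHS = 1, y in [1, 18]  -> 2 point(s)
  x = 17: RHS = 0, y in [0]  -> 1 point(s)
  x = 18: RHS = 6, y in [5, 14]  -> 2 point(s)
Affine points: 23. Add the point at infinity: total = 24.

#E(F_19) = 24


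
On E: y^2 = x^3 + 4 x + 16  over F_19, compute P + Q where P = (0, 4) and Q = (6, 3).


P != Q, so use the chord formula.
s = (y2 - y1) / (x2 - x1) = (18) / (6) mod 19 = 3
x3 = s^2 - x1 - x2 mod 19 = 3^2 - 0 - 6 = 3
y3 = s (x1 - x3) - y1 mod 19 = 3 * (0 - 3) - 4 = 6

P + Q = (3, 6)


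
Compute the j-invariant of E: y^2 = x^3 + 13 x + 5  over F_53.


Delta = -16(4 a^3 + 27 b^2) mod 53 = 13
-1728 * (4 a)^3 = -1728 * (4*13)^3 mod 53 = 32
j = 32 * 13^(-1) mod 53 = 31

j = 31 (mod 53)


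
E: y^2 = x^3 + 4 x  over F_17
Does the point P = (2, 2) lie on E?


Check whether y^2 = x^3 + 4 x + 0 (mod 17) for (x, y) = (2, 2).
LHS: y^2 = 2^2 mod 17 = 4
RHS: x^3 + 4 x + 0 = 2^3 + 4*2 + 0 mod 17 = 16
LHS != RHS

No, not on the curve


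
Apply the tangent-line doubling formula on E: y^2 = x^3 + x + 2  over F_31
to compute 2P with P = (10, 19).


Doubling: s = (3 x1^2 + a) / (2 y1)
s = (3*10^2 + 1) / (2*19) mod 31 = 12
x3 = s^2 - 2 x1 mod 31 = 12^2 - 2*10 = 0
y3 = s (x1 - x3) - y1 mod 31 = 12 * (10 - 0) - 19 = 8

2P = (0, 8)


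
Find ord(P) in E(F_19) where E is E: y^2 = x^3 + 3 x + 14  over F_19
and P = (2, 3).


Compute successive multiples of P until we hit O:
  1P = (2, 3)
  2P = (7, 13)
  3P = (14, 11)
  4P = (14, 8)
  5P = (7, 6)
  6P = (2, 16)
  7P = O

ord(P) = 7


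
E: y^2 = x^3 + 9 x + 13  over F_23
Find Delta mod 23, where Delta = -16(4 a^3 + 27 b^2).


4 a^3 + 27 b^2 = 4*9^3 + 27*13^2 = 2916 + 4563 = 7479
Delta = -16 * (7479) = -119664
Delta mod 23 = 5

Delta = 5 (mod 23)


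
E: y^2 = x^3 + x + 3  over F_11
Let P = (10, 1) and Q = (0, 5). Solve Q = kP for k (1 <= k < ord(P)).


Enumerate multiples of P until we hit Q = (0, 5):
  1P = (10, 1)
  2P = (6, 7)
  3P = (0, 6)
  4P = (4, 7)
  5P = (9, 9)
  6P = (1, 4)
  7P = (5, 1)
  8P = (7, 10)
  9P = (3, 0)
  10P = (7, 1)
  11P = (5, 10)
  12P = (1, 7)
  13P = (9, 2)
  14P = (4, 4)
  15P = (0, 5)
Match found at i = 15.

k = 15


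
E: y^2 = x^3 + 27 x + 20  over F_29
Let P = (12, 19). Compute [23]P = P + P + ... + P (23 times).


k = 23 = 10111_2 (binary, LSB first: 11101)
Double-and-add from P = (12, 19):
  bit 0 = 1: acc = O + (12, 19) = (12, 19)
  bit 1 = 1: acc = (12, 19) + (25, 14) = (16, 16)
  bit 2 = 1: acc = (16, 16) + (7, 28) = (11, 16)
  bit 3 = 0: acc unchanged = (11, 16)
  bit 4 = 1: acc = (11, 16) + (8, 20) = (15, 28)

23P = (15, 28)


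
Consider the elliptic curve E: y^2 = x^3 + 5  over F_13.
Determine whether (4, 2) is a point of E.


Check whether y^2 = x^3 + 0 x + 5 (mod 13) for (x, y) = (4, 2).
LHS: y^2 = 2^2 mod 13 = 4
RHS: x^3 + 0 x + 5 = 4^3 + 0*4 + 5 mod 13 = 4
LHS = RHS

Yes, on the curve


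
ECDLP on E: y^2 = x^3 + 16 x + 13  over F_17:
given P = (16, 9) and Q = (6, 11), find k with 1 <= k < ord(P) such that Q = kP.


Enumerate multiples of P until we hit Q = (6, 11):
  1P = (16, 9)
  2P = (6, 11)
Match found at i = 2.

k = 2


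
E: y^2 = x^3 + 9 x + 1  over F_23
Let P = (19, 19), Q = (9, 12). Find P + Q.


P != Q, so use the chord formula.
s = (y2 - y1) / (x2 - x1) = (16) / (13) mod 23 = 3
x3 = s^2 - x1 - x2 mod 23 = 3^2 - 19 - 9 = 4
y3 = s (x1 - x3) - y1 mod 23 = 3 * (19 - 4) - 19 = 3

P + Q = (4, 3)


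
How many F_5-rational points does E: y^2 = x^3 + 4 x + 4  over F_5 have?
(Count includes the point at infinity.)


For each x in F_5, count y with y^2 = x^3 + 4 x + 4 mod 5:
  x = 0: RHS = 4, y in [2, 3]  -> 2 point(s)
  x = 1: RHS = 4, y in [2, 3]  -> 2 point(s)
  x = 2: RHS = 0, y in [0]  -> 1 point(s)
  x = 4: RHS = 4, y in [2, 3]  -> 2 point(s)
Affine points: 7. Add the point at infinity: total = 8.

#E(F_5) = 8


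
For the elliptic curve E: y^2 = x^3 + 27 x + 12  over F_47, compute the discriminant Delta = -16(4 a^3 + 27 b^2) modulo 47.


4 a^3 + 27 b^2 = 4*27^3 + 27*12^2 = 78732 + 3888 = 82620
Delta = -16 * (82620) = -1321920
Delta mod 47 = 2

Delta = 2 (mod 47)


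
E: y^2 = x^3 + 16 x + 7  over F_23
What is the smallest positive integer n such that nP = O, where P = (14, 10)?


Compute successive multiples of P until we hit O:
  1P = (14, 10)
  2P = (22, 6)
  3P = (16, 14)
  4P = (20, 1)
  5P = (20, 22)
  6P = (16, 9)
  7P = (22, 17)
  8P = (14, 13)
  ... (continuing to 9P)
  9P = O

ord(P) = 9


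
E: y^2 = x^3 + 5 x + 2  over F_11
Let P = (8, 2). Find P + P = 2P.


Doubling: s = (3 x1^2 + a) / (2 y1)
s = (3*8^2 + 5) / (2*2) mod 11 = 8
x3 = s^2 - 2 x1 mod 11 = 8^2 - 2*8 = 4
y3 = s (x1 - x3) - y1 mod 11 = 8 * (8 - 4) - 2 = 8

2P = (4, 8)


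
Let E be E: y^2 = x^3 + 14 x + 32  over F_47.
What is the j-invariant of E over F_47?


Delta = -16(4 a^3 + 27 b^2) mod 47 = 19
-1728 * (4 a)^3 = -1728 * (4*14)^3 mod 47 = 29
j = 29 * 19^(-1) mod 47 = 4

j = 4 (mod 47)


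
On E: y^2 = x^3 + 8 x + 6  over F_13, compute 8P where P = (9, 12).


k = 8 = 1000_2 (binary, LSB first: 0001)
Double-and-add from P = (9, 12):
  bit 0 = 0: acc unchanged = O
  bit 1 = 0: acc unchanged = O
  bit 2 = 0: acc unchanged = O
  bit 3 = 1: acc = O + (2, 2) = (2, 2)

8P = (2, 2)


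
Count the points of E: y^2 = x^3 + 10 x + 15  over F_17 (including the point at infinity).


For each x in F_17, count y with y^2 = x^3 + 10 x + 15 mod 17:
  x = 0: RHS = 15, y in [7, 10]  -> 2 point(s)
  x = 1: RHS = 9, y in [3, 14]  -> 2 point(s)
  x = 2: RHS = 9, y in [3, 14]  -> 2 point(s)
  x = 3: RHS = 4, y in [2, 15]  -> 2 point(s)
  x = 4: RHS = 0, y in [0]  -> 1 point(s)
  x = 6: RHS = 2, y in [6, 11]  -> 2 point(s)
  x = 9: RHS = 1, y in [1, 16]  -> 2 point(s)
  x = 13: RHS = 13, y in [8, 9]  -> 2 point(s)
  x = 14: RHS = 9, y in [3, 14]  -> 2 point(s)
  x = 15: RHS = 4, y in [2, 15]  -> 2 point(s)
  x = 16: RHS = 4, y in [2, 15]  -> 2 point(s)
Affine points: 21. Add the point at infinity: total = 22.

#E(F_17) = 22


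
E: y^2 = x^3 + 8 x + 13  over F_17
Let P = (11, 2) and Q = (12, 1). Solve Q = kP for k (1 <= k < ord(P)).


Enumerate multiples of P until we hit Q = (12, 1):
  1P = (11, 2)
  2P = (3, 9)
  3P = (12, 1)
Match found at i = 3.

k = 3


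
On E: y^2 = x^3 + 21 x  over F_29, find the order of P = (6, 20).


Compute successive multiples of P until we hit O:
  1P = (6, 20)
  2P = (16, 13)
  3P = (13, 11)
  4P = (1, 15)
  5P = (23, 21)
  6P = (28, 6)
  7P = (28, 23)
  8P = (23, 8)
  ... (continuing to 13P)
  13P = O

ord(P) = 13


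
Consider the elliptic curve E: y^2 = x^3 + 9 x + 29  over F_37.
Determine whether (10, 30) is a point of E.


Check whether y^2 = x^3 + 9 x + 29 (mod 37) for (x, y) = (10, 30).
LHS: y^2 = 30^2 mod 37 = 12
RHS: x^3 + 9 x + 29 = 10^3 + 9*10 + 29 mod 37 = 9
LHS != RHS

No, not on the curve


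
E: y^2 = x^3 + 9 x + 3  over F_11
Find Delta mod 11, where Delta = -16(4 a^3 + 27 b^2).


4 a^3 + 27 b^2 = 4*9^3 + 27*3^2 = 2916 + 243 = 3159
Delta = -16 * (3159) = -50544
Delta mod 11 = 1

Delta = 1 (mod 11)


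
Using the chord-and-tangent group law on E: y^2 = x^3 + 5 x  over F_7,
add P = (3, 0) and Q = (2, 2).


P != Q, so use the chord formula.
s = (y2 - y1) / (x2 - x1) = (2) / (6) mod 7 = 5
x3 = s^2 - x1 - x2 mod 7 = 5^2 - 3 - 2 = 6
y3 = s (x1 - x3) - y1 mod 7 = 5 * (3 - 6) - 0 = 6

P + Q = (6, 6)


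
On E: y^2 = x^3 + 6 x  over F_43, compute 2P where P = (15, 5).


Doubling: s = (3 x1^2 + a) / (2 y1)
s = (3*15^2 + 6) / (2*5) mod 43 = 38
x3 = s^2 - 2 x1 mod 43 = 38^2 - 2*15 = 38
y3 = s (x1 - x3) - y1 mod 43 = 38 * (15 - 38) - 5 = 24

2P = (38, 24)


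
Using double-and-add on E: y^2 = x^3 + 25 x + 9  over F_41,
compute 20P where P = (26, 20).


k = 20 = 10100_2 (binary, LSB first: 00101)
Double-and-add from P = (26, 20):
  bit 0 = 0: acc unchanged = O
  bit 1 = 0: acc unchanged = O
  bit 2 = 1: acc = O + (24, 1) = (24, 1)
  bit 3 = 0: acc unchanged = (24, 1)
  bit 4 = 1: acc = (24, 1) + (25, 8) = (0, 3)

20P = (0, 3)


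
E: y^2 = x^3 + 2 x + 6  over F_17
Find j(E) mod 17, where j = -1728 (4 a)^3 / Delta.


Delta = -16(4 a^3 + 27 b^2) mod 17 = 1
-1728 * (4 a)^3 = -1728 * (4*2)^3 mod 17 = 12
j = 12 * 1^(-1) mod 17 = 12

j = 12 (mod 17)


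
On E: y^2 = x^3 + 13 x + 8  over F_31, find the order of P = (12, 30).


Compute successive multiples of P until we hit O:
  1P = (12, 30)
  2P = (14, 12)
  3P = (24, 16)
  4P = (11, 5)
  5P = (13, 7)
  6P = (8, 2)
  7P = (29, 6)
  8P = (29, 25)
  ... (continuing to 15P)
  15P = O

ord(P) = 15


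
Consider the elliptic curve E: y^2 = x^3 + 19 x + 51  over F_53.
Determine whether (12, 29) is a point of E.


Check whether y^2 = x^3 + 19 x + 51 (mod 53) for (x, y) = (12, 29).
LHS: y^2 = 29^2 mod 53 = 46
RHS: x^3 + 19 x + 51 = 12^3 + 19*12 + 51 mod 53 = 46
LHS = RHS

Yes, on the curve


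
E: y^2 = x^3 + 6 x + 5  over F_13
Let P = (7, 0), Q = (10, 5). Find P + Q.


P != Q, so use the chord formula.
s = (y2 - y1) / (x2 - x1) = (5) / (3) mod 13 = 6
x3 = s^2 - x1 - x2 mod 13 = 6^2 - 7 - 10 = 6
y3 = s (x1 - x3) - y1 mod 13 = 6 * (7 - 6) - 0 = 6

P + Q = (6, 6)


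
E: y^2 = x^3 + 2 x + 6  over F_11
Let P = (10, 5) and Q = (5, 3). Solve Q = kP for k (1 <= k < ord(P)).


Enumerate multiples of P until we hit Q = (5, 3):
  1P = (10, 5)
  2P = (5, 3)
Match found at i = 2.

k = 2


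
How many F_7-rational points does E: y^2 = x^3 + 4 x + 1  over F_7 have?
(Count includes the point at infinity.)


For each x in F_7, count y with y^2 = x^3 + 4 x + 1 mod 7:
  x = 0: RHS = 1, y in [1, 6]  -> 2 point(s)
  x = 4: RHS = 4, y in [2, 5]  -> 2 point(s)
Affine points: 4. Add the point at infinity: total = 5.

#E(F_7) = 5


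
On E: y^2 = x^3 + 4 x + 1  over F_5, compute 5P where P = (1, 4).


k = 5 = 101_2 (binary, LSB first: 101)
Double-and-add from P = (1, 4):
  bit 0 = 1: acc = O + (1, 4) = (1, 4)
  bit 1 = 0: acc unchanged = (1, 4)
  bit 2 = 1: acc = (1, 4) + (3, 0) = (0, 4)

5P = (0, 4)


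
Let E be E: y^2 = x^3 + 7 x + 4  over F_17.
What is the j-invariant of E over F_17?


Delta = -16(4 a^3 + 27 b^2) mod 17 = 2
-1728 * (4 a)^3 = -1728 * (4*7)^3 mod 17 = 13
j = 13 * 2^(-1) mod 17 = 15

j = 15 (mod 17)


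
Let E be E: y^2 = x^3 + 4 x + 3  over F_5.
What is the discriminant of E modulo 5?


4 a^3 + 27 b^2 = 4*4^3 + 27*3^2 = 256 + 243 = 499
Delta = -16 * (499) = -7984
Delta mod 5 = 1

Delta = 1 (mod 5)


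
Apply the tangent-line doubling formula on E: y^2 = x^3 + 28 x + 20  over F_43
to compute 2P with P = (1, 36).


Doubling: s = (3 x1^2 + a) / (2 y1)
s = (3*1^2 + 28) / (2*36) mod 43 = 7
x3 = s^2 - 2 x1 mod 43 = 7^2 - 2*1 = 4
y3 = s (x1 - x3) - y1 mod 43 = 7 * (1 - 4) - 36 = 29

2P = (4, 29)


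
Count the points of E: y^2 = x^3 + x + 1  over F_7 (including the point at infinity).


For each x in F_7, count y with y^2 = x^3 + 1 x + 1 mod 7:
  x = 0: RHS = 1, y in [1, 6]  -> 2 point(s)
  x = 2: RHS = 4, y in [2, 5]  -> 2 point(s)
Affine points: 4. Add the point at infinity: total = 5.

#E(F_7) = 5


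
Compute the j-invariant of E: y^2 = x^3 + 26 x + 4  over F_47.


Delta = -16(4 a^3 + 27 b^2) mod 47 = 31
-1728 * (4 a)^3 = -1728 * (4*26)^3 mod 47 = 2
j = 2 * 31^(-1) mod 47 = 41

j = 41 (mod 47)


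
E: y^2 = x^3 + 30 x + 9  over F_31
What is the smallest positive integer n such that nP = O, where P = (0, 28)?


Compute successive multiples of P until we hit O:
  1P = (0, 28)
  2P = (25, 4)
  3P = (22, 8)
  4P = (17, 10)
  5P = (3, 8)
  6P = (7, 29)
  7P = (12, 19)
  8P = (6, 23)
  ... (continuing to 37P)
  37P = O

ord(P) = 37


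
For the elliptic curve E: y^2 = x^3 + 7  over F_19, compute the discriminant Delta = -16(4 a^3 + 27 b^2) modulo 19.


4 a^3 + 27 b^2 = 4*0^3 + 27*7^2 = 0 + 1323 = 1323
Delta = -16 * (1323) = -21168
Delta mod 19 = 17

Delta = 17 (mod 19)
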